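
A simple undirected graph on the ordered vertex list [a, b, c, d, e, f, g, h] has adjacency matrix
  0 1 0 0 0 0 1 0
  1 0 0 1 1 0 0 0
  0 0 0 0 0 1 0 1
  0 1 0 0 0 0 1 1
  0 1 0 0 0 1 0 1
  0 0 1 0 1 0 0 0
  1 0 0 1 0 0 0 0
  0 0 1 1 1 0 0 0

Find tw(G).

A width-2 tree decomposition is:
Bags: B1 = {a, d, g}  B2 = {a, b, d}  B3 = {b, d, h}  B4 = {b, e, h}  B5 = {c, e, h}  B6 = {c, e, f}
Tree: B1–B2, B2–B3, B3–B4, B4–B5, B5–B6
The largest bag has 3 vertices, giving width 2; this decomposition certifies tw(G) ≤ 2. The edges g–a–b–d–g form a cycle, so G is not a tree and its treewidth is at least 2. Therefore the treewidth is 2.

2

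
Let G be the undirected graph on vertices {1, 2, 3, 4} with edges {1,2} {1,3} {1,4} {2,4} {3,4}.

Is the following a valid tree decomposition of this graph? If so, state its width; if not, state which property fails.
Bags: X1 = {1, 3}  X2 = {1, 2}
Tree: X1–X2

A tree decomposition must satisfy three properties: every vertex lies in some bag; for every edge, both endpoints lie together in some bag; and for every vertex, the bags containing it form a connected subtree. Here vertex 4 appears in no bag, so the decomposition is invalid.

No — vertex 4 appears in no bag.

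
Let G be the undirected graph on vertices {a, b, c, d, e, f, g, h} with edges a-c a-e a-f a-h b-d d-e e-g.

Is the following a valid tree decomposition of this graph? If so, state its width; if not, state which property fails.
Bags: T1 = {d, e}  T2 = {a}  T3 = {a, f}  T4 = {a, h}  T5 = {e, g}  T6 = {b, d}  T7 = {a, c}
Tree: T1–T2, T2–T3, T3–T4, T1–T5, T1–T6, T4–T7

No — edge (e,a) lies in no bag.

A tree decomposition must satisfy three properties: every vertex lies in some bag; for every edge, both endpoints lie together in some bag; and for every vertex, the bags containing it form a connected subtree. Here edge (e,a) lies in no bag, so the decomposition is invalid.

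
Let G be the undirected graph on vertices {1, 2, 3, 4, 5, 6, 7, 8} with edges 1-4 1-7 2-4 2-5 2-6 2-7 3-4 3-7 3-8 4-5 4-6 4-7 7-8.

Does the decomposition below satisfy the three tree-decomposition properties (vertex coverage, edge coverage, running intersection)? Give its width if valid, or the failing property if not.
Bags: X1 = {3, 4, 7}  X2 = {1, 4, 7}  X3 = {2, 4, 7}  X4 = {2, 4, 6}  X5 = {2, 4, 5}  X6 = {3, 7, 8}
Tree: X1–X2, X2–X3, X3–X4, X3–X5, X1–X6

Yes; width 2.

Vertex coverage: the bags together contain {1, 2, 3, 4, 5, 6, 7, 8}, the full vertex set. Edge coverage: each edge of G has both endpoints in at least one bag. Running intersection: for every vertex, the bags containing it form a connected subtree. All three properties hold, so this is a valid tree decomposition of width max|bag| − 1 = 2, and hence tw(G) ≤ 2.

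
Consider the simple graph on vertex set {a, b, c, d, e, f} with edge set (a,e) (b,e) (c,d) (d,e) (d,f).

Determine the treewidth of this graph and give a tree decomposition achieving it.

Treewidth 1.
One optimal decomposition is:
Bags: B1 = {d, e}  B2 = {d, f}  B3 = {a, e}  B4 = {c, d}  B5 = {b, e}
Tree: B1–B2, B1–B3, B2–B4, B3–B5

Every bag has size at most 2, so the width is 2 − 1 = 1 and tw(G) ≤ 1. Since G has at least one edge (e.g. d–e), it is not an edgeless graph, so tw(G) ≥ 1. Hence tw(G) = 1 exactly.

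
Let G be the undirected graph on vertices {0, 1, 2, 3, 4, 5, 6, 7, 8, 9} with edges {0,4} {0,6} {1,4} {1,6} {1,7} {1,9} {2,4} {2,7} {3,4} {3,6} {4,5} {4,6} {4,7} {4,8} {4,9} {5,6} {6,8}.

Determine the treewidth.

2

A width-2 tree decomposition is:
Bags: B1 = {1, 4, 9}  B2 = {1, 4, 6}  B3 = {3, 4, 6}  B4 = {0, 4, 6}  B5 = {1, 4, 7}  B6 = {2, 4, 7}  B7 = {4, 5, 6}  B8 = {4, 6, 8}
Tree: B1–B2, B2–B3, B2–B4, B1–B5, B5–B6, B2–B7, B2–B8
The largest bag has 3 vertices, giving width 2; this decomposition certifies tw(G) ≤ 2. For the lower bound, the 3 vertices {1, 4, 9} are pairwise adjacent, and any tree decomposition puts a clique entirely inside one bag — forcing width ≥ 2. Hence tw(G) = 2 exactly.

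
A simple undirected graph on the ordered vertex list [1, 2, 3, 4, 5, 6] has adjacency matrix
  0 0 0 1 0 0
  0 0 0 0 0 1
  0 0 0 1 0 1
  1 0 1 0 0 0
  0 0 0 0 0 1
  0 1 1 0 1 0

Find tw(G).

1

A width-1 tree decomposition is:
Bags: B1 = {2, 6}  B2 = {3, 6}  B3 = {3, 4}  B4 = {1, 4}  B5 = {5, 6}
Tree: B1–B2, B2–B3, B3–B4, B1–B5
The largest bag has 2 vertices, giving width 1; this decomposition certifies tw(G) ≤ 1. G has an edge, so its treewidth is at least 1. Therefore the treewidth is 1.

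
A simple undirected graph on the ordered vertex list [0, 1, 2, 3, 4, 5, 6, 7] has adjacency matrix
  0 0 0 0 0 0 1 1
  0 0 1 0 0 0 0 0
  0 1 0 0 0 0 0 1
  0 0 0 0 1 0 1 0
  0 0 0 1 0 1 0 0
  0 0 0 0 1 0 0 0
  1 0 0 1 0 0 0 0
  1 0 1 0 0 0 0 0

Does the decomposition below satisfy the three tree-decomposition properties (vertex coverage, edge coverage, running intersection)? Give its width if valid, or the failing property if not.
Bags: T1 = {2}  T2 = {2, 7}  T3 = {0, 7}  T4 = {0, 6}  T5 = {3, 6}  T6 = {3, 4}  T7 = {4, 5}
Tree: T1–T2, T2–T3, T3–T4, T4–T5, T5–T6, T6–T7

A tree decomposition must satisfy three properties: every vertex lies in some bag; for every edge, both endpoints lie together in some bag; and for every vertex, the bags containing it form a connected subtree. Here vertex 1 appears in no bag, so the decomposition is invalid.

No — vertex 1 appears in no bag.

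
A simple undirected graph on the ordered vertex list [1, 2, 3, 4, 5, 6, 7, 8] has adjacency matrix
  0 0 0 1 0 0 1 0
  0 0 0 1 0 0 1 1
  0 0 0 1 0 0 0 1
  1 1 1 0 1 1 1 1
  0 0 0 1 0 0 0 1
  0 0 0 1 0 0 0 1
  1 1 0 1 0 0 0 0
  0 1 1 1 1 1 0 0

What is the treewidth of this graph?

A width-2 tree decomposition is:
Bags: B1 = {4, 5, 8}  B2 = {2, 4, 8}  B3 = {2, 4, 7}  B4 = {4, 6, 8}  B5 = {3, 4, 8}  B6 = {1, 4, 7}
Tree: B1–B2, B2–B3, B2–B4, B1–B5, B3–B6
Each bag holds 3 vertices, so the decomposition has width 2, which upper-bounds the treewidth. On the other hand G contains the 3-clique {2, 4, 8}. A clique must lie in a single bag of any decomposition, so no decomposition can have width below 2. Combining the bounds, tw(G) = 2.

2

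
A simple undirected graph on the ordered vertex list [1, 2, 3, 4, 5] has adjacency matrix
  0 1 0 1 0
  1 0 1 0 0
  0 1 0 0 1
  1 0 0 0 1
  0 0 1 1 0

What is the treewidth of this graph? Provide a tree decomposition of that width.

The largest bag has 3 vertices, giving width 2; this decomposition certifies tw(G) ≤ 2. The edges 2–3–5–4–1–2 form a cycle, so G is not a tree and its treewidth is at least 2. Hence tw(G) = 2 exactly.

Treewidth 2.
One such decomposition:
Bags: B1 = {2, 3, 5}  B2 = {2, 4, 5}  B3 = {1, 2, 4}
Tree: B1–B2, B2–B3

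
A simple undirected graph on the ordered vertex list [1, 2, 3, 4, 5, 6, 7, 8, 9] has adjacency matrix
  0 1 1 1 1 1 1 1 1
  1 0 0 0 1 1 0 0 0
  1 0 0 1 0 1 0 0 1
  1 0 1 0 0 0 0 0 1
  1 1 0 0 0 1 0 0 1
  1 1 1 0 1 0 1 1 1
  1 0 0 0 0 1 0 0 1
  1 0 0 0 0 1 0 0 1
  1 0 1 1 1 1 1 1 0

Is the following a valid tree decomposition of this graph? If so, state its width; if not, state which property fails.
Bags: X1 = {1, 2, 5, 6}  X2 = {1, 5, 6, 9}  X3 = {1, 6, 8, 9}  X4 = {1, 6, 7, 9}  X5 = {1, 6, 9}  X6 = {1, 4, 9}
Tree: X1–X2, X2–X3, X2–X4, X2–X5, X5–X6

No — vertex 3 appears in no bag.

A tree decomposition must satisfy three properties: every vertex lies in some bag; for every edge, both endpoints lie together in some bag; and for every vertex, the bags containing it form a connected subtree. Here vertex 3 appears in no bag, so the decomposition is invalid.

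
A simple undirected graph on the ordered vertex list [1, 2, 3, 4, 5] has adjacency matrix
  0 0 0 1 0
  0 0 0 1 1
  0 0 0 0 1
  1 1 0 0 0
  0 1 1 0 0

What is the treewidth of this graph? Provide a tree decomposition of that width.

Treewidth 1.
One such decomposition:
Bags: B1 = {1, 4}  B2 = {2, 4}  B3 = {2, 5}  B4 = {3, 5}
Tree: B1–B2, B2–B3, B3–B4

Each bag holds 2 vertices, so the decomposition has width 1, which upper-bounds the treewidth. G has an edge, so its treewidth is at least 1. Therefore the treewidth is 1.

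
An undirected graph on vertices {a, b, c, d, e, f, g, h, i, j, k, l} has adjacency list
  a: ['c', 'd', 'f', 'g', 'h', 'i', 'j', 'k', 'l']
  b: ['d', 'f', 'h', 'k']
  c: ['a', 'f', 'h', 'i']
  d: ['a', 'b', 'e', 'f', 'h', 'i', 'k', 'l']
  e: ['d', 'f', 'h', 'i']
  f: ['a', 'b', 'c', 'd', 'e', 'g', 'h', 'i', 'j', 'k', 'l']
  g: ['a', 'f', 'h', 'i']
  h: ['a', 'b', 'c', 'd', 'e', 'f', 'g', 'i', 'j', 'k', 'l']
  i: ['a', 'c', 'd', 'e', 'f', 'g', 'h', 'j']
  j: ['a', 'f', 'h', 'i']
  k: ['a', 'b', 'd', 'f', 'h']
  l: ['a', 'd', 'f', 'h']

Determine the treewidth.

4

A width-4 tree decomposition is:
Bags: B1 = {a, d, f, h, k}  B2 = {a, d, f, h, i}  B3 = {b, d, f, h, k}  B4 = {a, c, f, h, i}  B5 = {d, e, f, h, i}  B6 = {a, d, f, h, l}  B7 = {a, f, g, h, i}  B8 = {a, f, h, i, j}
Tree: B1–B2, B1–B3, B2–B4, B2–B5, B1–B6, B2–B7, B2–B8
Each bag holds 5 vertices, so the decomposition has width 4, which upper-bounds the treewidth. Conversely, {d, e, f, h, i} is a clique of size 5, and the vertices of any clique must share a bag in every tree decomposition; so some bag has ≥ 5 vertices and tw(G) ≥ 4. The upper and lower bounds meet at 4, so that is the treewidth.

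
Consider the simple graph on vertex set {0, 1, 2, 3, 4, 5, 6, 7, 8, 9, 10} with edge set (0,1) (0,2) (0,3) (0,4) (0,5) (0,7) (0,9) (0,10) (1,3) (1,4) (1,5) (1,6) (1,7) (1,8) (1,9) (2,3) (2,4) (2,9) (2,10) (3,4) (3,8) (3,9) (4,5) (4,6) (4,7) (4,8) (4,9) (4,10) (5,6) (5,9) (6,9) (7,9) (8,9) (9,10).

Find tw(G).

A width-4 tree decomposition is:
Bags: B1 = {0, 1, 3, 4, 9}  B2 = {0, 2, 3, 4, 9}  B3 = {0, 1, 4, 7, 9}  B4 = {0, 1, 4, 5, 9}  B5 = {1, 3, 4, 8, 9}  B6 = {0, 2, 4, 9, 10}  B7 = {1, 4, 5, 6, 9}
Tree: B1–B2, B1–B3, B1–B4, B1–B5, B2–B6, B4–B7
Each bag holds 5 vertices, so the decomposition has width 4, which upper-bounds the treewidth. On the other hand G contains the 5-clique {0, 1, 3, 4, 9}. A clique must lie in a single bag of any decomposition, so no decomposition can have width below 4. Therefore the treewidth is 4.

4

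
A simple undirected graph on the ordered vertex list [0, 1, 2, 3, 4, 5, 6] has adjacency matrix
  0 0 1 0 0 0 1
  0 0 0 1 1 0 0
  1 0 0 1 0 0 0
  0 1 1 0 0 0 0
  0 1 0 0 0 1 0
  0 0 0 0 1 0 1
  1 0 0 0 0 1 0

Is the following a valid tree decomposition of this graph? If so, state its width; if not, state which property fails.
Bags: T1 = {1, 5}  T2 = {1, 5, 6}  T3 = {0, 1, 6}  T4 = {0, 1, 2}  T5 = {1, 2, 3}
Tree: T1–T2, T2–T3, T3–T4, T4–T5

No — vertex 4 appears in no bag.

A tree decomposition must satisfy three properties: every vertex lies in some bag; for every edge, both endpoints lie together in some bag; and for every vertex, the bags containing it form a connected subtree. Here vertex 4 appears in no bag, so the decomposition is invalid.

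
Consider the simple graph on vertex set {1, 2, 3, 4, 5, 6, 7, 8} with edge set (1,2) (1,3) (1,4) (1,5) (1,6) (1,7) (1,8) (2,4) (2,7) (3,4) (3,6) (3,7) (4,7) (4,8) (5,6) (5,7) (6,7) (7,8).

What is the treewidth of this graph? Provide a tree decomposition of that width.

The largest bag has 4 vertices, giving width 3; this decomposition certifies tw(G) ≤ 3. On the other hand G contains the 4-clique {1, 4, 7, 8}. A clique must lie in a single bag of any decomposition, so no decomposition can have width below 3. Hence tw(G) = 3 exactly.

Treewidth 3.
One optimal decomposition is:
Bags: B1 = {1, 3, 6, 7}  B2 = {1, 3, 4, 7}  B3 = {1, 2, 4, 7}  B4 = {1, 5, 6, 7}  B5 = {1, 4, 7, 8}
Tree: B1–B2, B2–B3, B1–B4, B2–B5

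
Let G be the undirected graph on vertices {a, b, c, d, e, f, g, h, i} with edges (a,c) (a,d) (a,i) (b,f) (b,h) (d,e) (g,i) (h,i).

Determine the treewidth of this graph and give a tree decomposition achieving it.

Treewidth 1.
Bags: B1 = {a, i}  B2 = {g, i}  B3 = {a, d}  B4 = {d, e}  B5 = {h, i}  B6 = {b, h}  B7 = {b, f}  B8 = {a, c}
Tree: B1–B2, B1–B3, B3–B4, B2–B5, B5–B6, B6–B7, B1–B8

Every bag has size at most 2, so the width is 2 − 1 = 1 and tw(G) ≤ 1. Any graph with an edge has treewidth ≥ 1, and G has the edge a–i. Combining the bounds, tw(G) = 1.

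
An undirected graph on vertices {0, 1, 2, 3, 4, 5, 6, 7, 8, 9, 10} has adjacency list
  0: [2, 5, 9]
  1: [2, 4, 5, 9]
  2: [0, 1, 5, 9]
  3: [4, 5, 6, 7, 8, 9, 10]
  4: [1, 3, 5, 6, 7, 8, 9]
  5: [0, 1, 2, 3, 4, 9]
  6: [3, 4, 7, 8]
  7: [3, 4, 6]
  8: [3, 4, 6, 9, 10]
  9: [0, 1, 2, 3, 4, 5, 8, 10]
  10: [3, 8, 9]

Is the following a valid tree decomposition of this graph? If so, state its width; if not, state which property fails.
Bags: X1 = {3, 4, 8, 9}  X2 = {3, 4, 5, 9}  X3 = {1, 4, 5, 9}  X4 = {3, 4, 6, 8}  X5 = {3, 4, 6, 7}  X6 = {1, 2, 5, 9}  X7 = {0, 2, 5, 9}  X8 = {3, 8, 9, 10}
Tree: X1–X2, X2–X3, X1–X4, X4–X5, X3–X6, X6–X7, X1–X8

Vertex coverage: the bags together contain {0, 1, 2, 3, 4, 5, 6, 7, 8, 9, 10}, the full vertex set. Edge coverage: each edge of G has both endpoints in at least one bag. Running intersection: for every vertex, the bags containing it form a connected subtree. All three properties hold, so this is a valid tree decomposition of width max|bag| − 1 = 3, and hence tw(G) ≤ 3.

Yes; width 3.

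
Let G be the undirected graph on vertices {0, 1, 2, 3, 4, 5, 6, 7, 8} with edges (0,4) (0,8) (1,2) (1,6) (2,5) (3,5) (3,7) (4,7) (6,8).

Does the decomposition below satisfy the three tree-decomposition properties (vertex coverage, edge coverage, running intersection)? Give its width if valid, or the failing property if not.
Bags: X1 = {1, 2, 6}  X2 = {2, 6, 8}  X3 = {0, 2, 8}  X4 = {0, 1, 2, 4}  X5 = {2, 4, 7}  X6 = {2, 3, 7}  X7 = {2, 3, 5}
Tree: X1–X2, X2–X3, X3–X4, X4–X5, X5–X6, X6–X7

No — bags containing vertex 1 are not connected in the tree.

A tree decomposition must satisfy three properties: every vertex lies in some bag; for every edge, both endpoints lie together in some bag; and for every vertex, the bags containing it form a connected subtree. Here bags containing vertex 1 are not connected in the tree, so the decomposition is invalid.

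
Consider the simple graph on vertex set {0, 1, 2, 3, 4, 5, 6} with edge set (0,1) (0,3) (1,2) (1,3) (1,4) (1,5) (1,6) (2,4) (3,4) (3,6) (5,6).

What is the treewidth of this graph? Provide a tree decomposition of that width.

Treewidth 2.
Bags: B1 = {1, 3, 4}  B2 = {1, 2, 4}  B3 = {0, 1, 3}  B4 = {1, 3, 6}  B5 = {1, 5, 6}
Tree: B1–B2, B1–B3, B3–B4, B4–B5

Each bag holds 3 vertices, so the decomposition has width 2, which upper-bounds the treewidth. For the lower bound, the 3 vertices {1, 2, 4} are pairwise adjacent, and any tree decomposition puts a clique entirely inside one bag — forcing width ≥ 2. Therefore the treewidth is 2.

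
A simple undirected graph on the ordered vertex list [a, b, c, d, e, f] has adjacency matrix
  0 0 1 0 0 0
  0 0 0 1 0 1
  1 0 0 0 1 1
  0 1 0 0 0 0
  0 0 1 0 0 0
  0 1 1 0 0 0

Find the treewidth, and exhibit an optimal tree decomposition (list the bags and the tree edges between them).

Treewidth 1.
Bags: B1 = {c, f}  B2 = {c, e}  B3 = {a, c}  B4 = {b, f}  B5 = {b, d}
Tree: B1–B2, B2–B3, B1–B4, B4–B5

Every bag has size at most 2, so the width is 2 − 1 = 1 and tw(G) ≤ 1. Any graph with an edge has treewidth ≥ 1, and G has the edge f–c. Combining the bounds, tw(G) = 1.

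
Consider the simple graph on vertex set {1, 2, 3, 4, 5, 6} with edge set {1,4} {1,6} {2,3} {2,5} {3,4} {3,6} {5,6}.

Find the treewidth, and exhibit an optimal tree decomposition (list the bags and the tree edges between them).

The largest bag has 3 vertices, giving width 2; this decomposition certifies tw(G) ≤ 2. For the lower bound, G contains the cycle 2–5–6–3–2, so G is not a forest; only forests have treewidth ≤ 1, hence tw(G) ≥ 2. Hence tw(G) = 2 exactly.

Treewidth 2.
Bags: B1 = {2, 3, 5}  B2 = {3, 5, 6}  B3 = {3, 4, 6}  B4 = {1, 4, 6}
Tree: B1–B2, B2–B3, B3–B4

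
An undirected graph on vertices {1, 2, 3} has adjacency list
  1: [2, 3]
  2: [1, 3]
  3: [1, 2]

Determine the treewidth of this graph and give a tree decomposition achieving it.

Treewidth 2.
Bags: B1 = {1, 2, 3}
Tree: (single bag)

A single bag containing all 3 vertices is trivially a valid decomposition of width 2. For the lower bound, the 3 vertices {1, 2, 3} are pairwise adjacent, and any tree decomposition puts a clique entirely inside one bag — forcing width ≥ 2. The upper and lower bounds meet at 2, so that is the treewidth.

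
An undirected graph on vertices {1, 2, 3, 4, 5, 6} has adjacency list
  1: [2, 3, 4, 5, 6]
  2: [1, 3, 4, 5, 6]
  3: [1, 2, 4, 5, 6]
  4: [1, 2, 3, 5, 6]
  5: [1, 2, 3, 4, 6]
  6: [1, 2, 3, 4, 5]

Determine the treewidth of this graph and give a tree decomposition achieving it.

A single bag containing all 6 vertices is trivially a valid decomposition of width 5. For the lower bound, the 6 vertices {1, 2, 3, 4, 5, 6} are pairwise adjacent, and any tree decomposition puts a clique entirely inside one bag — forcing width ≥ 5. Hence tw(G) = 5 exactly.

Treewidth 5.
One such decomposition:
Bags: B1 = {1, 2, 3, 4, 5, 6}
Tree: (single bag)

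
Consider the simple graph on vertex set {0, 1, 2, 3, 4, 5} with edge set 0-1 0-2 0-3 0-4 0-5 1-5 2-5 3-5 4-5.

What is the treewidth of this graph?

2

A width-2 tree decomposition is:
Bags: B1 = {0, 4, 5}  B2 = {0, 2, 5}  B3 = {0, 3, 5}  B4 = {0, 1, 5}
Tree: B1–B2, B2–B3, B1–B4
Every bag has size at most 3, so the width is 3 − 1 = 2 and tw(G) ≤ 2. For the lower bound, the 3 vertices {0, 1, 5} are pairwise adjacent, and any tree decomposition puts a clique entirely inside one bag — forcing width ≥ 2. Hence tw(G) = 2 exactly.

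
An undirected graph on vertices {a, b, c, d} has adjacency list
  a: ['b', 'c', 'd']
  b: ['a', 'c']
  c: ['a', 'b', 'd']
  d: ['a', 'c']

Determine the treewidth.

2

A width-2 tree decomposition is:
Bags: B1 = {a, c, d}  B2 = {a, b, c}
Tree: B1–B2
The largest bag has 3 vertices, giving width 2; this decomposition certifies tw(G) ≤ 2. For the lower bound, the 3 vertices {a, c, d} are pairwise adjacent, and any tree decomposition puts a clique entirely inside one bag — forcing width ≥ 2. Therefore the treewidth is 2.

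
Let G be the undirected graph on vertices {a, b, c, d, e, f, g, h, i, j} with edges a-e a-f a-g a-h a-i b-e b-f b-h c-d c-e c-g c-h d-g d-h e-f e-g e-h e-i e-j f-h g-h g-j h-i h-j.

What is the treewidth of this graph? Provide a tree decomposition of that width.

Treewidth 3.
Bags: B1 = {a, e, f, h}  B2 = {a, e, g, h}  B3 = {b, e, f, h}  B4 = {a, e, h, i}  B5 = {e, g, h, j}  B6 = {c, e, g, h}  B7 = {c, d, g, h}
Tree: B1–B2, B1–B3, B1–B4, B2–B5, B5–B6, B6–B7

Each bag holds 4 vertices, so the decomposition has width 3, which upper-bounds the treewidth. Conversely, {c, d, g, h} is a clique of size 4, and the vertices of any clique must share a bag in every tree decomposition; so some bag has ≥ 4 vertices and tw(G) ≥ 3. Combining the bounds, tw(G) = 3.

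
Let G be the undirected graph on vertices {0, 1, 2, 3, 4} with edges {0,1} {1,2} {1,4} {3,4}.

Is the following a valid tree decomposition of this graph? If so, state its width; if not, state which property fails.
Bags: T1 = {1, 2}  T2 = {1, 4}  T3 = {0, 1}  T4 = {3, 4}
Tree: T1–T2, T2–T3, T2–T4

Yes; width 1.

Checking the three conditions: (i) the bags cover all of {0, 1, 2, 3, 4}; (ii) for each edge, some bag contains both endpoints; (iii) the bags containing any fixed vertex form a subtree. All hold, so the decomposition is valid with width 2 − 1 = 1.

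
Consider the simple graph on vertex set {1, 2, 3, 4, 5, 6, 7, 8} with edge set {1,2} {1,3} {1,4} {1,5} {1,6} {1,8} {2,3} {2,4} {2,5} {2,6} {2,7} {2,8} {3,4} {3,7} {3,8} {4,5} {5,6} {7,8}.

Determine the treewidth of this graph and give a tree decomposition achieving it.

Treewidth 3.
One such decomposition:
Bags: B1 = {2, 3, 7, 8}  B2 = {1, 2, 3, 8}  B3 = {1, 2, 3, 4}  B4 = {1, 2, 4, 5}  B5 = {1, 2, 5, 6}
Tree: B1–B2, B2–B3, B3–B4, B4–B5

The largest bag has 4 vertices, giving width 3; this decomposition certifies tw(G) ≤ 3. On the other hand G contains the 4-clique {1, 2, 3, 8}. A clique must lie in a single bag of any decomposition, so no decomposition can have width below 3. Hence tw(G) = 3 exactly.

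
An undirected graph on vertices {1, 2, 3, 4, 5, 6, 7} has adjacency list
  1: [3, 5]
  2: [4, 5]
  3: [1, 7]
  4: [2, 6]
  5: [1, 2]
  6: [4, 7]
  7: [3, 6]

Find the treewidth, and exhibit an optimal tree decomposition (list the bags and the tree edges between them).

Every bag has size at most 3, so the width is 3 − 1 = 2 and tw(G) ≤ 2. For the lower bound, G contains the cycle 1–3–7–6–4–2–5–1, so G is not a forest; only forests have treewidth ≤ 1, hence tw(G) ≥ 2. Combining the bounds, tw(G) = 2.

Treewidth 2.
Bags: B1 = {1, 3, 7}  B2 = {1, 6, 7}  B3 = {1, 4, 6}  B4 = {1, 2, 4}  B5 = {1, 2, 5}
Tree: B1–B2, B2–B3, B3–B4, B4–B5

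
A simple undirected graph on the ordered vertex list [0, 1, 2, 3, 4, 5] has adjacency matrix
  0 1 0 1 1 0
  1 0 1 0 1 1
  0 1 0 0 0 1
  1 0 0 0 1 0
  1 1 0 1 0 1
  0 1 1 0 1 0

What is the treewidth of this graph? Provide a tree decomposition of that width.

Treewidth 2.
Bags: B1 = {0, 1, 4}  B2 = {1, 4, 5}  B3 = {0, 3, 4}  B4 = {1, 2, 5}
Tree: B1–B2, B1–B3, B2–B4

Every bag has size at most 3, so the width is 3 − 1 = 2 and tw(G) ≤ 2. On the other hand G contains the 3-clique {1, 2, 5}. A clique must lie in a single bag of any decomposition, so no decomposition can have width below 2. The upper and lower bounds meet at 2, so that is the treewidth.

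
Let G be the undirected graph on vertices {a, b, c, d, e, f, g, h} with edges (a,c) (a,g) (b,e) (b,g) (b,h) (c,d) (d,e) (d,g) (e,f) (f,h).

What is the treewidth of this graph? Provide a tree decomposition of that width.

Treewidth 2.
One optimal decomposition is:
Bags: B1 = {a, c, g}  B2 = {c, d, g}  B3 = {b, d, g}  B4 = {b, d, e}  B5 = {b, e, h}  B6 = {e, f, h}
Tree: B1–B2, B2–B3, B3–B4, B4–B5, B5–B6

The largest bag has 3 vertices, giving width 2; this decomposition certifies tw(G) ≤ 2. The edges a–c–d–g–a form a cycle, so G is not a tree and its treewidth is at least 2. Therefore the treewidth is 2.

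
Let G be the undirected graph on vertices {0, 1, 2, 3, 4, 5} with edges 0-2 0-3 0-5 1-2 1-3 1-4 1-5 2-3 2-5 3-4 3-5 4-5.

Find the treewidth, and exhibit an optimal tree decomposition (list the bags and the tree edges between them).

Treewidth 3.
One such decomposition:
Bags: B1 = {1, 2, 3, 5}  B2 = {0, 2, 3, 5}  B3 = {1, 3, 4, 5}
Tree: B1–B2, B1–B3

Each bag holds 4 vertices, so the decomposition has width 3, which upper-bounds the treewidth. Conversely, {0, 2, 3, 5} is a clique of size 4, and the vertices of any clique must share a bag in every tree decomposition; so some bag has ≥ 4 vertices and tw(G) ≥ 3. Hence tw(G) = 3 exactly.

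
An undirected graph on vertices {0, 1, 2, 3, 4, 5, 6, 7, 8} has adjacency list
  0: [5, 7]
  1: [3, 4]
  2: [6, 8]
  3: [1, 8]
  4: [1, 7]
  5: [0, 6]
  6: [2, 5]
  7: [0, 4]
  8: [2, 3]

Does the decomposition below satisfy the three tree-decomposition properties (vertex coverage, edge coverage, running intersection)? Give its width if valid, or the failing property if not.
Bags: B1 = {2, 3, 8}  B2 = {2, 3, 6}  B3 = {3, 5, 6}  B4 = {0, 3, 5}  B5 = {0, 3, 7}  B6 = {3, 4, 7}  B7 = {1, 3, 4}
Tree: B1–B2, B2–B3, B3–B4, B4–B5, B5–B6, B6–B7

Yes; width 2.

Vertex coverage: the bags together contain {0, 1, 2, 3, 4, 5, 6, 7, 8}, the full vertex set. Edge coverage: each edge of G has both endpoints in at least one bag. Running intersection: for every vertex, the bags containing it form a connected subtree. All three properties hold, so this is a valid tree decomposition of width max|bag| − 1 = 2, and hence tw(G) ≤ 2.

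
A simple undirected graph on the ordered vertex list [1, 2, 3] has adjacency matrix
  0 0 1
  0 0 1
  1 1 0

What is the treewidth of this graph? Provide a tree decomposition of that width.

The largest bag has 2 vertices, giving width 1; this decomposition certifies tw(G) ≤ 1. Since G has at least one edge (e.g. 2–3), it is not an edgeless graph, so tw(G) ≥ 1. Hence tw(G) = 1 exactly.

Treewidth 1.
One such decomposition:
Bags: B1 = {2, 3}  B2 = {1, 3}
Tree: B1–B2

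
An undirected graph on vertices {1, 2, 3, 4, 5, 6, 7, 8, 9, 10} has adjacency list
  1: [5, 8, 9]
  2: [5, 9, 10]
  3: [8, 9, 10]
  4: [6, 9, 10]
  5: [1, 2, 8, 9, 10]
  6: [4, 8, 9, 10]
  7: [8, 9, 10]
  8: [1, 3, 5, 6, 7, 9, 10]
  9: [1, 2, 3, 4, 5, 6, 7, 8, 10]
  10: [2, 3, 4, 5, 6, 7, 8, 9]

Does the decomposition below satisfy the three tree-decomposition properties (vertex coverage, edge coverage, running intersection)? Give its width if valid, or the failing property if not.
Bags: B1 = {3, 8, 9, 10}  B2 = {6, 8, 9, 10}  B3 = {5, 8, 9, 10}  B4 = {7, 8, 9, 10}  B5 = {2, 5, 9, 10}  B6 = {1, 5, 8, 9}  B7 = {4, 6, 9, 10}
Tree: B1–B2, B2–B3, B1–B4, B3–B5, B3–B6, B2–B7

Yes; width 3.

Every vertex of G appears in some bag (union = {1, 2, 3, 4, 5, 6, 7, 8, 9, 10}); every edge is covered by a bag; and for each vertex v the set of bags containing v is connected in the bag tree. The decomposition is therefore valid. The largest bag has 4 vertices, so the width is 3.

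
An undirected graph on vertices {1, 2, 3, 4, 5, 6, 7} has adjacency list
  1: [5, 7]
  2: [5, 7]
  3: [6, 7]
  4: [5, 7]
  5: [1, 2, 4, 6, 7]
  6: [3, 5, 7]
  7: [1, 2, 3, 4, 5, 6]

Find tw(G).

2

A width-2 tree decomposition is:
Bags: B1 = {1, 5, 7}  B2 = {4, 5, 7}  B3 = {5, 6, 7}  B4 = {3, 6, 7}  B5 = {2, 5, 7}
Tree: B1–B2, B2–B3, B3–B4, B3–B5
The largest bag has 3 vertices, giving width 2; this decomposition certifies tw(G) ≤ 2. Conversely, {3, 6, 7} is a clique of size 3, and the vertices of any clique must share a bag in every tree decomposition; so some bag has ≥ 3 vertices and tw(G) ≥ 2. The upper and lower bounds meet at 2, so that is the treewidth.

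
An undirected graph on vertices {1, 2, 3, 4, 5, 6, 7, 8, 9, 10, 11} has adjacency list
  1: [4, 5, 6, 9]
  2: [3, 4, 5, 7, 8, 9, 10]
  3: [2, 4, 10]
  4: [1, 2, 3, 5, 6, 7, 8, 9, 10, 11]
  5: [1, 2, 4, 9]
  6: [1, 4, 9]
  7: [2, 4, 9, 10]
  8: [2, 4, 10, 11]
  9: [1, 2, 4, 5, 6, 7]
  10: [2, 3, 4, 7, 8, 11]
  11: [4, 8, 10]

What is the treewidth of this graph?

A width-3 tree decomposition is:
Bags: B1 = {2, 4, 7, 9}  B2 = {2, 4, 5, 9}  B3 = {2, 4, 7, 10}  B4 = {2, 4, 8, 10}  B5 = {4, 8, 10, 11}  B6 = {1, 4, 5, 9}  B7 = {2, 3, 4, 10}  B8 = {1, 4, 6, 9}
Tree: B1–B2, B1–B3, B3–B4, B4–B5, B2–B6, B3–B7, B6–B8
Each bag holds 4 vertices, so the decomposition has width 3, which upper-bounds the treewidth. Conversely, {1, 4, 5, 9} is a clique of size 4, and the vertices of any clique must share a bag in every tree decomposition; so some bag has ≥ 4 vertices and tw(G) ≥ 3. Hence tw(G) = 3 exactly.

3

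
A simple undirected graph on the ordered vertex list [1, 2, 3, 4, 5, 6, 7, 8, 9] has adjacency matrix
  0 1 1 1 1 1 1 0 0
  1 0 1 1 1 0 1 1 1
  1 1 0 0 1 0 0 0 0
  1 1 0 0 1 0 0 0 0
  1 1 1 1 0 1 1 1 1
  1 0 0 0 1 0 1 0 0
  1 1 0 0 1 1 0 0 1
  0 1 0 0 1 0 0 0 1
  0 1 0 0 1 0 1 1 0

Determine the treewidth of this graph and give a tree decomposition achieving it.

Treewidth 3.
One such decomposition:
Bags: B1 = {2, 5, 7, 9}  B2 = {1, 2, 5, 7}  B3 = {1, 2, 4, 5}  B4 = {2, 5, 8, 9}  B5 = {1, 2, 3, 5}  B6 = {1, 5, 6, 7}
Tree: B1–B2, B2–B3, B1–B4, B3–B5, B2–B6

Each bag holds 4 vertices, so the decomposition has width 3, which upper-bounds the treewidth. On the other hand G contains the 4-clique {2, 5, 8, 9}. A clique must lie in a single bag of any decomposition, so no decomposition can have width below 3. Hence tw(G) = 3 exactly.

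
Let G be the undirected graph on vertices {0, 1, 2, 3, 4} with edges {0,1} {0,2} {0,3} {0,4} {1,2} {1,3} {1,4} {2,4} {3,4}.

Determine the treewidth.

A width-3 tree decomposition is:
Bags: B1 = {0, 1, 3, 4}  B2 = {0, 1, 2, 4}
Tree: B1–B2
The largest bag has 4 vertices, giving width 3; this decomposition certifies tw(G) ≤ 3. For the lower bound, the 4 vertices {0, 1, 2, 4} are pairwise adjacent, and any tree decomposition puts a clique entirely inside one bag — forcing width ≥ 3. Combining the bounds, tw(G) = 3.

3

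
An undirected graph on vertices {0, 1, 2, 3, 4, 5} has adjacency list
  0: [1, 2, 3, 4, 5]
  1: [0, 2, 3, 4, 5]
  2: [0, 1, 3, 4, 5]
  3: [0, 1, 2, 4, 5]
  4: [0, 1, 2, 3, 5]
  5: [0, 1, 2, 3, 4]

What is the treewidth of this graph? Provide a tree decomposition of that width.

Treewidth 5.
Bags: B1 = {0, 1, 2, 3, 4, 5}
Tree: (single bag)

A single bag containing all 6 vertices is trivially a valid decomposition of width 5. On the other hand G contains the 6-clique {0, 1, 2, 3, 4, 5}. A clique must lie in a single bag of any decomposition, so no decomposition can have width below 5. The upper and lower bounds meet at 5, so that is the treewidth.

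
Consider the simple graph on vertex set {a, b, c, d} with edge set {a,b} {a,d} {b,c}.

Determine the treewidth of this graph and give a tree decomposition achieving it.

The largest bag has 2 vertices, giving width 1; this decomposition certifies tw(G) ≤ 1. G has an edge, so its treewidth is at least 1. Hence tw(G) = 1 exactly.

Treewidth 1.
One optimal decomposition is:
Bags: B1 = {b, c}  B2 = {a, b}  B3 = {a, d}
Tree: B1–B2, B2–B3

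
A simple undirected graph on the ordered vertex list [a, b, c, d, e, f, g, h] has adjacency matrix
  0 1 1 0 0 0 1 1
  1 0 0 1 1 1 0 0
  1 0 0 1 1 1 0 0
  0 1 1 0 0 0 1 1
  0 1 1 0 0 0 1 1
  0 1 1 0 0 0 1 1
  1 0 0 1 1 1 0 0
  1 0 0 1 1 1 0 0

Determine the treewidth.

4

A width-4 tree decomposition is:
Bags: B1 = {b, c, d, g, h}  B2 = {b, c, e, g, h}  B3 = {a, b, c, g, h}  B4 = {b, c, f, g, h}
Tree: B1–B2, B2–B3, B3–B4
The largest bag has 5 vertices, giving width 4; this decomposition certifies tw(G) ≤ 4. For the lower bound: the 5 vertex sets {b,d}, {e,g}, {a,h}, {c}, {f} are disjoint, each induces a connected subgraph, and every pair is joined by at least one edge of G. Contracting each set to a single vertex therefore yields K_{5} as a minor, and since treewidth is minor-monotone, tw(G) ≥ tw(K_{5}) = 4. The upper and lower bounds meet at 4, so that is the treewidth.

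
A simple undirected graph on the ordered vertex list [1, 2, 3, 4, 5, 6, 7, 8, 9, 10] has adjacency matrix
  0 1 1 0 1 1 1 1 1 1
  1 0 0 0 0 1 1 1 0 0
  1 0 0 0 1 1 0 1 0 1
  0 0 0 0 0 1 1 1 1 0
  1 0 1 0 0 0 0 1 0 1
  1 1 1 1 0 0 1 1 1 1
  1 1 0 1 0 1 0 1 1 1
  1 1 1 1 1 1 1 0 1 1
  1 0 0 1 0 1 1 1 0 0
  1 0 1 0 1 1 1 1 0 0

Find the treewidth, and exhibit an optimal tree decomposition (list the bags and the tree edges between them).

Treewidth 4.
One such decomposition:
Bags: B1 = {1, 6, 7, 8, 10}  B2 = {1, 2, 6, 7, 8}  B3 = {1, 3, 6, 8, 10}  B4 = {1, 3, 5, 8, 10}  B5 = {1, 6, 7, 8, 9}  B6 = {4, 6, 7, 8, 9}
Tree: B1–B2, B1–B3, B3–B4, B1–B5, B5–B6

Every bag has size at most 5, so the width is 5 − 1 = 4 and tw(G) ≤ 4. Conversely, {1, 3, 5, 8, 10} is a clique of size 5, and the vertices of any clique must share a bag in every tree decomposition; so some bag has ≥ 5 vertices and tw(G) ≥ 4. Combining the bounds, tw(G) = 4.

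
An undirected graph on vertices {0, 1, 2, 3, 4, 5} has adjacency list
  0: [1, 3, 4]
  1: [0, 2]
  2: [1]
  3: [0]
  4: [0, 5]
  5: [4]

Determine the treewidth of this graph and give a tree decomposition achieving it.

Treewidth 1.
One such decomposition:
Bags: B1 = {0, 3}  B2 = {0, 4}  B3 = {0, 1}  B4 = {4, 5}  B5 = {1, 2}
Tree: B1–B2, B1–B3, B2–B4, B3–B5

Every bag has size at most 2, so the width is 2 − 1 = 1 and tw(G) ≤ 1. G has an edge, so its treewidth is at least 1. Therefore the treewidth is 1.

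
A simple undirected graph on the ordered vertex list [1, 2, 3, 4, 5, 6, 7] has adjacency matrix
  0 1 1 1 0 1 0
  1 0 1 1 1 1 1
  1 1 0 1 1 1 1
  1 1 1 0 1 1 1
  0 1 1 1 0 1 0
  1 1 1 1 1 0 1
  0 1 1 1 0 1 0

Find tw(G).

4

A width-4 tree decomposition is:
Bags: B1 = {2, 3, 4, 6, 7}  B2 = {2, 3, 4, 5, 6}  B3 = {1, 2, 3, 4, 6}
Tree: B1–B2, B1–B3
The largest bag has 5 vertices, giving width 4; this decomposition certifies tw(G) ≤ 4. On the other hand G contains the 5-clique {1, 2, 3, 4, 6}. A clique must lie in a single bag of any decomposition, so no decomposition can have width below 4. Hence tw(G) = 4 exactly.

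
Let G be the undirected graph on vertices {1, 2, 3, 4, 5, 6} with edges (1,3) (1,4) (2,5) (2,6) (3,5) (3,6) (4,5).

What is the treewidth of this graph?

A width-2 tree decomposition is:
Bags: B1 = {1, 4, 5}  B2 = {1, 3, 5}  B3 = {2, 3, 5}  B4 = {2, 3, 6}
Tree: B1–B2, B2–B3, B3–B4
Each bag holds 3 vertices, so the decomposition has width 2, which upper-bounds the treewidth. Since 4–1–3–5–4 is a cycle in G, G is not acyclic. Forests are exactly the graphs of treewidth ≤ 1, so tw(G) ≥ 2. Combining the bounds, tw(G) = 2.

2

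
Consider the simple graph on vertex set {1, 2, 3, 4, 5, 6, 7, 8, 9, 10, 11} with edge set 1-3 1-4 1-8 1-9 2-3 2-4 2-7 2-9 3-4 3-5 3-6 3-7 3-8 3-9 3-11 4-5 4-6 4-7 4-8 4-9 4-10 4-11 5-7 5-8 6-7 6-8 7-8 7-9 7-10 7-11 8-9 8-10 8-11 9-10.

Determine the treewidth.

4

A width-4 tree decomposition is:
Bags: B1 = {3, 4, 5, 7, 8}  B2 = {3, 4, 7, 8, 9}  B3 = {1, 3, 4, 8, 9}  B4 = {3, 4, 6, 7, 8}  B5 = {4, 7, 8, 9, 10}  B6 = {3, 4, 7, 8, 11}  B7 = {2, 3, 4, 7, 9}
Tree: B1–B2, B2–B3, B2–B4, B2–B5, B4–B6, B2–B7
Each bag holds 5 vertices, so the decomposition has width 4, which upper-bounds the treewidth. For the lower bound, the 5 vertices {4, 7, 8, 9, 10} are pairwise adjacent, and any tree decomposition puts a clique entirely inside one bag — forcing width ≥ 4. Combining the bounds, tw(G) = 4.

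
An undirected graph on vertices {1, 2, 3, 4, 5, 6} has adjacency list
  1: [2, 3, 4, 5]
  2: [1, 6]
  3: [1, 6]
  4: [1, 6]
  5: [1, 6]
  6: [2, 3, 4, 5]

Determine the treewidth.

A width-2 tree decomposition is:
Bags: B1 = {1, 5, 6}  B2 = {1, 3, 6}  B3 = {1, 2, 6}  B4 = {1, 4, 6}
Tree: B1–B2, B2–B3, B3–B4
The largest bag has 3 vertices, giving width 2; this decomposition certifies tw(G) ≤ 2. For the lower bound, G contains the cycle 1–5–6–3–1, so G is not a forest; only forests have treewidth ≤ 1, hence tw(G) ≥ 2. The upper and lower bounds meet at 2, so that is the treewidth.

2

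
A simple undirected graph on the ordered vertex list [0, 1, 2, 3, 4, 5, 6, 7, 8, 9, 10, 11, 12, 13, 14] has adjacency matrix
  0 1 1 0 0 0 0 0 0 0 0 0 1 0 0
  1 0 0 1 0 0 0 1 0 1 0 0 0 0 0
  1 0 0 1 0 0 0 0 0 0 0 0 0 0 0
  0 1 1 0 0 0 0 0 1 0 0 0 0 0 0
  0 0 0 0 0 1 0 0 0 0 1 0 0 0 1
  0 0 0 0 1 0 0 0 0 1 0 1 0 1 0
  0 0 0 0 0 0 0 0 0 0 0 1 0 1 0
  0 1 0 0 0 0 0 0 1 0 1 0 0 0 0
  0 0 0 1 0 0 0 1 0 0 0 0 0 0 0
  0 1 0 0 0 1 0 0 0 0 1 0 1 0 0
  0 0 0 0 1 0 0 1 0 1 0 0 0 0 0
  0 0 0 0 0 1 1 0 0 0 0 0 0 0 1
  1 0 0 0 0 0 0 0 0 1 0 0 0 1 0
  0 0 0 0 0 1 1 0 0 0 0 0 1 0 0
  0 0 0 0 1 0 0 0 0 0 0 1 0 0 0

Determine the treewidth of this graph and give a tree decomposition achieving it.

Treewidth 3.
One optimal decomposition is:
Bags: B1 = {0, 2, 3, 8}  B2 = {0, 1, 3, 8}  B3 = {0, 1, 7, 8}  B4 = {0, 1, 7, 12}  B5 = {1, 7, 9, 12}  B6 = {7, 9, 10, 12}  B7 = {9, 10, 12, 13}  B8 = {5, 9, 10, 13}  B9 = {4, 5, 10, 13}  B10 = {4, 5, 6, 13}  B11 = {4, 5, 6, 11}  B12 = {4, 6, 11, 14}
Tree: B1–B2, B2–B3, B3–B4, B4–B5, B5–B6, B6–B7, B7–B8, B8–B9, B9–B10, B10–B11, B11–B12

Each bag holds 4 vertices, so the decomposition has width 3, which upper-bounds the treewidth. For the lower bound: the 4 vertex sets {2,3,8}, {0}, {1}, {7,9,10,12} are disjoint, each induces a connected subgraph, and every pair is joined by at least one edge of G. Contracting each set to a single vertex therefore yields K_{4} as a minor, and since treewidth is minor-monotone, tw(G) ≥ tw(K_{4}) = 3. Hence tw(G) = 3 exactly.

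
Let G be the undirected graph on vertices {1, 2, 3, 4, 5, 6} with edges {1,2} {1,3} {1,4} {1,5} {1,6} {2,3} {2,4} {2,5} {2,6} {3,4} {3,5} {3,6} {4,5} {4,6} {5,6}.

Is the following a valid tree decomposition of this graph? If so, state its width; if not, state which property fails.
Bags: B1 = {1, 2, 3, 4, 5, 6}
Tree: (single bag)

Yes; width 5.

Every vertex of G appears in some bag (union = {1, 2, 3, 4, 5, 6}); every edge is covered by a bag; and for each vertex v the set of bags containing v is connected in the bag tree. The decomposition is therefore valid. The largest bag has 6 vertices, so the width is 5.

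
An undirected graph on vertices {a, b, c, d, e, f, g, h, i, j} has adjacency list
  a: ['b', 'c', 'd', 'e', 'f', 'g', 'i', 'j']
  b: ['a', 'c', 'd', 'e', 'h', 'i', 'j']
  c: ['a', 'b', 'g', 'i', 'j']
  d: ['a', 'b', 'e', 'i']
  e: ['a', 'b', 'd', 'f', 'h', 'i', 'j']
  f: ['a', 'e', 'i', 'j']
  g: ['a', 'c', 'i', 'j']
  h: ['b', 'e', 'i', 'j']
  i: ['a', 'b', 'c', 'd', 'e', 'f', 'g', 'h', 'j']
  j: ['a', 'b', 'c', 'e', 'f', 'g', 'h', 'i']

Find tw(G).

4

A width-4 tree decomposition is:
Bags: B1 = {a, b, e, i, j}  B2 = {a, b, c, i, j}  B3 = {a, e, f, i, j}  B4 = {a, c, g, i, j}  B5 = {b, e, h, i, j}  B6 = {a, b, d, e, i}
Tree: B1–B2, B1–B3, B2–B4, B1–B5, B1–B6
Each bag holds 5 vertices, so the decomposition has width 4, which upper-bounds the treewidth. For the lower bound, the 5 vertices {b, e, h, i, j} are pairwise adjacent, and any tree decomposition puts a clique entirely inside one bag — forcing width ≥ 4. Combining the bounds, tw(G) = 4.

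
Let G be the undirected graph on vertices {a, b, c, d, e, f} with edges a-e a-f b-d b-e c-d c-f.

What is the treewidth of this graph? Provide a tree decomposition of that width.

Treewidth 2.
One such decomposition:
Bags: B1 = {b, c, d}  B2 = {b, c, e}  B3 = {a, c, e}  B4 = {a, c, f}
Tree: B1–B2, B2–B3, B3–B4

Each bag holds 3 vertices, so the decomposition has width 2, which upper-bounds the treewidth. For the lower bound, G contains the cycle c–d–b–e–a–f–c, so G is not a forest; only forests have treewidth ≤ 1, hence tw(G) ≥ 2. Therefore the treewidth is 2.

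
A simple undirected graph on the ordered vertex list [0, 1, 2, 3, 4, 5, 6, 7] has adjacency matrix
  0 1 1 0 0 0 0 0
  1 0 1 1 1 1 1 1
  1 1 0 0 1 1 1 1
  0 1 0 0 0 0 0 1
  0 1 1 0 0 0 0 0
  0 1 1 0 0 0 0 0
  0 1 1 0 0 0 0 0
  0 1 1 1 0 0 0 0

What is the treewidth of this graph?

2

A width-2 tree decomposition is:
Bags: B1 = {1, 2, 7}  B2 = {0, 1, 2}  B3 = {1, 2, 6}  B4 = {1, 3, 7}  B5 = {1, 2, 5}  B6 = {1, 2, 4}
Tree: B1–B2, B1–B3, B1–B4, B3–B5, B1–B6
Every bag has size at most 3, so the width is 3 − 1 = 2 and tw(G) ≤ 2. For the lower bound, the 3 vertices {0, 1, 2} are pairwise adjacent, and any tree decomposition puts a clique entirely inside one bag — forcing width ≥ 2. Hence tw(G) = 2 exactly.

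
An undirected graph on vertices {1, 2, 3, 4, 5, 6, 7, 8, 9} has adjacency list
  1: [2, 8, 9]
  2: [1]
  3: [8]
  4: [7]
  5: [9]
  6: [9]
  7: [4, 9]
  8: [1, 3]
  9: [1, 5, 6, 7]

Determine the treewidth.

1

A width-1 tree decomposition is:
Bags: B1 = {7, 9}  B2 = {1, 9}  B3 = {6, 9}  B4 = {1, 8}  B5 = {4, 7}  B6 = {5, 9}  B7 = {1, 2}  B8 = {3, 8}
Tree: B1–B2, B1–B3, B2–B4, B1–B5, B3–B6, B2–B7, B4–B8
The largest bag has 2 vertices, giving width 1; this decomposition certifies tw(G) ≤ 1. G has an edge, so its treewidth is at least 1. Therefore the treewidth is 1.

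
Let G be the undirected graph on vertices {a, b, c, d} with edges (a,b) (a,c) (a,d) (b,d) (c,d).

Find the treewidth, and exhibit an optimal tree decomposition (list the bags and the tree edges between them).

Treewidth 2.
One optimal decomposition is:
Bags: B1 = {a, b, d}  B2 = {a, c, d}
Tree: B1–B2

The largest bag has 3 vertices, giving width 2; this decomposition certifies tw(G) ≤ 2. For the lower bound, the 3 vertices {a, c, d} are pairwise adjacent, and any tree decomposition puts a clique entirely inside one bag — forcing width ≥ 2. Combining the bounds, tw(G) = 2.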